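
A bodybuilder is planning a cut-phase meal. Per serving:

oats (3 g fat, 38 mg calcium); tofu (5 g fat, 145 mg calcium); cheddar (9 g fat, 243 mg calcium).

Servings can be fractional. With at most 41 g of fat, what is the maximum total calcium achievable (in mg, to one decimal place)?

Calcium per g fat: tofu 29, cheddar 27, oats 12.67.
With no serving limits, spend the whole fat allowance on tofu: 41 g / 5 g × 145 mg = 1189.0 mg.

1189.0 mg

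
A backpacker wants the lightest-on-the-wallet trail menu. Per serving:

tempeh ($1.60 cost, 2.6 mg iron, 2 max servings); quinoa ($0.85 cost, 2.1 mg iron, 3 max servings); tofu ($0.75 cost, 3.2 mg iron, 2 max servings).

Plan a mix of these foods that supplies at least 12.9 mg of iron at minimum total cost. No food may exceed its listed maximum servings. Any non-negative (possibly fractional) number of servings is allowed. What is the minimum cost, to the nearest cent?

$4.17

Cost per mg of iron: tofu $0.2344, quinoa $0.4048, tempeh $0.6154.
Take 2 servings of tofu: +6.4 mg iron for $1.50 (total $1.50, still need 6.5 mg).
Take 3 servings of quinoa: +6.3 mg iron for $2.55 (total $4.05, still need 0.2 mg).
Take 0.07692 servings of tempeh: +0.2 mg iron for $0.12 (total $4.17, still need 0.0 mg).
Filling from the cheapest source first is optimal under one linear minimum: $4.17.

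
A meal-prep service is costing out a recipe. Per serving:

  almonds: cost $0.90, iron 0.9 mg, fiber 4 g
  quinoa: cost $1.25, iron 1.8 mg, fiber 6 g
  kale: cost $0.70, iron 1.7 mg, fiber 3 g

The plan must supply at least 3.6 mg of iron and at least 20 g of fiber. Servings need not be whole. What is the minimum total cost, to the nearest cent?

$4.17

almonds only: max(3.6/0.9, 20/4) = 5 servings → $4.50.
quinoa only: max(3.6/1.8, 20/6) = 3.333 servings → $4.17.
kale only: max(3.6/1.7, 20/3) = 6.667 servings → $4.67.
almonds + quinoa with both targets exact would need a negative amount; discard.
almonds + kale: the both-tight solution has a negative serving — not a feasible corner.
quinoa + kale: the both-tight solution has a negative serving — not a feasible corner.
The minimum over all feasible corners is $4.17.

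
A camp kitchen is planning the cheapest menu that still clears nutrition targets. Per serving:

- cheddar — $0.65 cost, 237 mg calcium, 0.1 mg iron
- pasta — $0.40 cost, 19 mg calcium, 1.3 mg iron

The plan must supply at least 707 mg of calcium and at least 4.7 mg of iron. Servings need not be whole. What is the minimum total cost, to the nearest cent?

$3.12

Minimising a linear cost over {calcium ≥ 707, iron ≥ 4.7, servings ≥ 0} — the optimum is at a vertex, using one or two foods.
cheddar only: max(707/237, 4.7/0.1) = 47 servings → $30.55.
pasta only: max(707/19, 4.7/1.3) = 37.21 servings → $14.88.
cheddar + pasta with both tight: 2.71 servings and 3.407 servings → $3.12.
The minimum over all feasible corners is $3.12.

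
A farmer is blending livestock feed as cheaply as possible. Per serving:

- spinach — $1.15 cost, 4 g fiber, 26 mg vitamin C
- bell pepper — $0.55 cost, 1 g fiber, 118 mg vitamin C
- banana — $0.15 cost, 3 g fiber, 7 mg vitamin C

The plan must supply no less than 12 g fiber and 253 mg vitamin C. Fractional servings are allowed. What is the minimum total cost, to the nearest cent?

$1.57

For a min-cost LP with two ≥-constraints, a basic feasible solution has at most two positive variables.
spinach only: max(12/4, 253/26) = 9.731 servings → $11.19.
bell pepper only: max(12/1, 253/118) = 12 servings → $6.60.
banana only: max(12/3, 253/7) = 36.14 servings → $5.42.
spinach + bell pepper with both tight: 2.608 servings and 1.57 servings → $3.86.
spinach + banana with both targets exact would need a negative amount; discard.
bell pepper + banana with both tight: 1.945 servings and 3.352 servings → $1.57.
Cheapest feasible corner: $1.57.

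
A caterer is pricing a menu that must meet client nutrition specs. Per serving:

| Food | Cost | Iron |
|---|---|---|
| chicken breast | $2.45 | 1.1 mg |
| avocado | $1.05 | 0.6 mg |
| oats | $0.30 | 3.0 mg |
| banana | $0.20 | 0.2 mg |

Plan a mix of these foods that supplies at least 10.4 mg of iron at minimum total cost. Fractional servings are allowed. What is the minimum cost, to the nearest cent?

Cost per mg of iron: oats $0.1000, banana $1.0000, avocado $1.7500, chicken breast $2.2273.
With no serving limits, use only oats: 10.4 mg / 3.0 mg = 3.467 servings × $0.30 = $1.04.

$1.04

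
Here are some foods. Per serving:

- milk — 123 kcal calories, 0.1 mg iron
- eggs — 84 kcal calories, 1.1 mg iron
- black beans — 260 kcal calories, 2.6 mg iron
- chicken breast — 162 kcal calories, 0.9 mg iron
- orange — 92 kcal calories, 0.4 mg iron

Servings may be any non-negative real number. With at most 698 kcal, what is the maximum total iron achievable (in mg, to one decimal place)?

9.1 mg

Iron per kcal: eggs 0.0131, black beans 0.01, chicken breast 0.005556, orange 0.004348, milk 0.000813.
With no serving limits, spend the whole calories allowance on eggs: 698 kcal / 84 kcal × 1.1 mg = 9.1 mg.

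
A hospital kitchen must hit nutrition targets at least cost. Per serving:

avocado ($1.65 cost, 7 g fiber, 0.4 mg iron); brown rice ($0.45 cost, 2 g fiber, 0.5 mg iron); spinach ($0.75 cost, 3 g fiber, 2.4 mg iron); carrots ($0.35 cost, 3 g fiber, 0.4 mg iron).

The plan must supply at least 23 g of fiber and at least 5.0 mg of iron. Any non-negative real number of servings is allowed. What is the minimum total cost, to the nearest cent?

This is a tiny linear program; its minimum lies at a vertex of the feasible set. List the vertices and price them.
avocado only: max(23/7, 5.0/0.4) = 12.5 servings → $20.62.
brown rice only: max(23/2, 5.0/0.5) = 11.5 servings → $5.17.
spinach only: max(23/3, 5.0/2.4) = 7.667 servings → $5.75.
carrots only: max(23/3, 5.0/0.4) = 12.5 servings → $4.38.
avocado + brown rice with both tight: 0.5556 servings and 9.556 servings → $5.22.
avocado + spinach with both tight: 2.577 servings and 1.654 servings → $5.49.
avocado + carrots: the both-tight solution has a negative serving — not a feasible corner.
brown rice + spinach with both targets exact would need a negative amount; discard.
brown rice + carrots with both tight: 8.286 servings and 2.143 servings → $4.48.
spinach + carrots with both tight: 0.9667 servings and 6.7 servings → $3.07.
So the least-cost plan costs $3.07.

$3.07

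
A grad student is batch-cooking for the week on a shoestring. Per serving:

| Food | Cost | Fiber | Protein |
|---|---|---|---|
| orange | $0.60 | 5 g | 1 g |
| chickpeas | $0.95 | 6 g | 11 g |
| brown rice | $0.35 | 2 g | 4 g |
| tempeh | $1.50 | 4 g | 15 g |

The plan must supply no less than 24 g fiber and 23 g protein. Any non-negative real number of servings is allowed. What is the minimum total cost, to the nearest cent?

orange only: max(24/5, 23/1) = 23 servings → $13.80.
chickpeas only: max(24/6, 23/11) = 4 servings → $3.80.
brown rice only: max(24/2, 23/4) = 12 servings → $4.20.
tempeh only: max(24/4, 23/15) = 6 servings → $9.00.
orange + chickpeas with both tight: 2.571 servings and 1.857 servings → $3.31.
orange + brown rice with both tight: 2.778 servings and 5.056 servings → $3.44.
orange + tempeh with both tight: 3.775 servings and 1.282 servings → $4.19.
chickpeas + brown rice: intersection lies outside the first quadrant.
chickpeas + tempeh: intersection lies outside the first quadrant.
brown rice + tempeh: the both-tight solution has a negative serving — not a feasible corner.
Cheapest feasible corner: $3.31.

$3.31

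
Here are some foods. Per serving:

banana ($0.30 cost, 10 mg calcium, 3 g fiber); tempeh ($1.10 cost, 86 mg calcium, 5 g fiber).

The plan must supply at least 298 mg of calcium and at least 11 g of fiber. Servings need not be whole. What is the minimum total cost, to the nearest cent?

A basic optimal solution has at most two foods positive. Try each food alone and each pair with both targets met exactly.
banana only: max(298/10, 11/3) = 29.8 servings → $8.94.
tempeh only: max(298/86, 11/5) = 3.465 servings → $3.81.
banana + tempeh: intersection lies outside the first quadrant.
The minimum over all feasible corners is $3.81.

$3.81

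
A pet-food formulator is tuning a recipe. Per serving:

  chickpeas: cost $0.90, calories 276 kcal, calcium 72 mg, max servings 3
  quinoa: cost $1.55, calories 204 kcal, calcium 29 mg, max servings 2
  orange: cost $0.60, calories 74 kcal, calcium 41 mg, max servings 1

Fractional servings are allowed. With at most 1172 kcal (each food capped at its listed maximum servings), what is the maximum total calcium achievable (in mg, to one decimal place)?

295.4 mg

Calcium per kcal: orange 0.5541, chickpeas 0.2609, quinoa 0.1422.
Take 1 serving of orange: uses 74 kcal, +41.0 mg calcium (running total 41.0 mg).
Take 3 servings of chickpeas: uses 828 kcal, +216.0 mg calcium (running total 257.0 mg).
Take 1.324 servings of quinoa: uses 270 kcal, +38.4 mg calcium (running total 295.4 mg).
Greedy by best ratio exhausts the calories allowance optimally: 295.4 mg.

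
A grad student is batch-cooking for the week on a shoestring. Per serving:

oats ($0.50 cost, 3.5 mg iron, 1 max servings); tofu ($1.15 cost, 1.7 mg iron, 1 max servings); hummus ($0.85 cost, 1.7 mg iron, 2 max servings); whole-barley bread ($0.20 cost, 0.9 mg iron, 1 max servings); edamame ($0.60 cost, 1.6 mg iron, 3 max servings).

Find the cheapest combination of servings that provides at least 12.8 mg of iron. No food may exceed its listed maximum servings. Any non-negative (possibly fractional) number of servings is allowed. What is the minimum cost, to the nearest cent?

Cost per mg of iron: oats $0.1429, whole-barley bread $0.2222, edamame $0.3750, hummus $0.5000, tofu $0.6765.
Take 1 serving of oats: +3.5 mg iron for $0.50 (total $0.50, still need 9.3 mg).
Take 1 serving of whole-barley bread: +0.9 mg iron for $0.20 (total $0.70, still need 8.4 mg).
Take 3 servings of edamame: +4.8 mg iron for $1.80 (total $2.50, still need 3.6 mg).
Take 2 servings of hummus: +3.4 mg iron for $1.70 (total $4.20, still need 0.2 mg).
Take 0.1176 servings of tofu: +0.2 mg iron for $0.14 (total $4.34, still need 0.0 mg).
Filling from the cheapest source first is optimal under one linear minimum: $4.34.

$4.34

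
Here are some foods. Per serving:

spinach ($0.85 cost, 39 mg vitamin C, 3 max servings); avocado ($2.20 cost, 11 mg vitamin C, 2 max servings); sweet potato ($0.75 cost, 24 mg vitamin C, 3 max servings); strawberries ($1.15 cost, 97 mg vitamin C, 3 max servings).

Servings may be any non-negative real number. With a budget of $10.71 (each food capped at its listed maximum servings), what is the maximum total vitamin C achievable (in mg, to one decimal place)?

492.3 mg

Vitamin C per dollar: strawberries 84.35, spinach 45.88, sweet potato 32, avocado 5.
Take 3 servings of strawberries: spends $3.45, +291.0 mg vitamin C (running total 291.0 mg).
Take 3 servings of spinach: spends $2.55, +117.0 mg vitamin C (running total 408.0 mg).
Take 3 servings of sweet potato: spends $2.25, +72.0 mg vitamin C (running total 480.0 mg).
Take 1.118 servings of avocado: spends $2.46, +12.3 mg vitamin C (running total 492.3 mg).
Filling greedily by vitamin C-per-dollar is optimal for one linear limit, giving 492.3 mg.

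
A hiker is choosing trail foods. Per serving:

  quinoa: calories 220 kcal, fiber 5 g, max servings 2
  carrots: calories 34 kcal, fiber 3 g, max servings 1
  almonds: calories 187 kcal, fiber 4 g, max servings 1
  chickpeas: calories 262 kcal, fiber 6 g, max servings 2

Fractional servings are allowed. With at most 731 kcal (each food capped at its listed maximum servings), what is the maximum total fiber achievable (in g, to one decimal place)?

Fiber per kcal: carrots 0.08824, chickpeas 0.0229, quinoa 0.02273, almonds 0.02139.
Take 1 serving of carrots: uses 34 kcal, +3.0 g fiber (running total 3.0 g).
Take 2 servings of chickpeas: uses 524 kcal, +12.0 g fiber (running total 15.0 g).
Take 0.7864 servings of quinoa: uses 173 kcal, +3.9 g fiber (running total 18.9 g).
Filling greedily by fiber-per-kcal is optimal for one linear limit, giving 18.9 g.

18.9 g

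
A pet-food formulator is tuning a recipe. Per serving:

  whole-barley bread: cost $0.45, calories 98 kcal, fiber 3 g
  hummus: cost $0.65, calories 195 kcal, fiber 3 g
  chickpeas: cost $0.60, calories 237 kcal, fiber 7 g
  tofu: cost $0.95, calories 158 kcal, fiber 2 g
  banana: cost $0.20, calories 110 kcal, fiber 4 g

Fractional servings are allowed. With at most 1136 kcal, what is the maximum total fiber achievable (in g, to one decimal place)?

Fiber per kcal: banana 0.03636, whole-barley bread 0.03061, chickpeas 0.02954, hummus 0.01538, tofu 0.01266.
With no serving limits, spend the whole calories allowance on banana: 1136 kcal / 110 kcal × 4 g = 41.3 g.

41.3 g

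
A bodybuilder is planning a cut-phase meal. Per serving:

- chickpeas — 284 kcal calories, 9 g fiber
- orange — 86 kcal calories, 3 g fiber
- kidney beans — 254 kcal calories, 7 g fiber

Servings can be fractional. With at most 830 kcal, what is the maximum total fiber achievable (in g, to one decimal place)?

Fiber per kcal: orange 0.03488, chickpeas 0.03169, kidney beans 0.02756.
With no serving limits, spend the whole calories allowance on orange: 830 kcal / 86 kcal × 3 g = 29.0 g.

29.0 g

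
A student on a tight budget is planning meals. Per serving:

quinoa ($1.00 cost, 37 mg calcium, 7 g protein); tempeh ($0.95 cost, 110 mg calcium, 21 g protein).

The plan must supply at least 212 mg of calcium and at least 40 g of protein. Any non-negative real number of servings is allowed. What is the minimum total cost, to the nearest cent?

$1.83

Compare the cost at each extreme point of the feasible region.
quinoa only: max(212/37, 40/7) = 5.73 servings → $5.73.
tempeh only: max(212/110, 40/21) = 1.927 servings → $1.83.
quinoa + tempeh with both targets exact would need a negative amount; discard.
So the least-cost plan costs $1.83.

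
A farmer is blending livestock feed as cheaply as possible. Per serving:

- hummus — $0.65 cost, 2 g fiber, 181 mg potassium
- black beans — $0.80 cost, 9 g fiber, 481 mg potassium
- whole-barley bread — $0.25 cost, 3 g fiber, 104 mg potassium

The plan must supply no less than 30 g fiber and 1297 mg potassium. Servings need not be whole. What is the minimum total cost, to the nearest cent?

$2.58

This is a tiny linear program; its minimum lies at a vertex of the feasible set. List the vertices and price them.
hummus only: max(30/2, 1297/181) = 15 servings → $9.75.
black beans only: max(30/9, 1297/481) = 3.333 servings → $2.67.
whole-barley bread only: max(30/3, 1297/104) = 12.47 servings → $3.12.
hummus + black beans with both targets exact would need a negative amount; discard.
hummus + whole-barley bread with both tight: 2.301 servings and 8.466 servings → $3.61.
black beans + whole-barley bread with both tight: 1.521 servings and 5.438 servings → $2.58.
So the least-cost plan costs $2.58.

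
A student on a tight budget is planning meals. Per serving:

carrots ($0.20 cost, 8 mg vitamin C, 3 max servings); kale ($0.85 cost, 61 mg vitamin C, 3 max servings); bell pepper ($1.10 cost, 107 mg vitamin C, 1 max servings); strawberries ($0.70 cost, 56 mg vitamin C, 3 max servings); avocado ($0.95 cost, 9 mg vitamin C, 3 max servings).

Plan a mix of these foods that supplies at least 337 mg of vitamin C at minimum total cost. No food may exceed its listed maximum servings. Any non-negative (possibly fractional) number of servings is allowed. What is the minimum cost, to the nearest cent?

Cost per mg of vitamin C: bell pepper $0.0103, strawberries $0.0125, kale $0.0139, carrots $0.0250, avocado $0.1056.
Take 1 serving of bell pepper: +107.0 mg vitamin C for $1.10 (total $1.10, still need 230.0 mg).
Take 3 servings of strawberries: +168.0 mg vitamin C for $2.10 (total $3.20, still need 62.0 mg).
Take 1.016 servings of kale: +62.0 mg vitamin C for $0.86 (total $4.06, still need 0.0 mg).
Greedy by cheapest-per-mg is optimal for a single linear constraint, so the minimum cost is $4.06.

$4.06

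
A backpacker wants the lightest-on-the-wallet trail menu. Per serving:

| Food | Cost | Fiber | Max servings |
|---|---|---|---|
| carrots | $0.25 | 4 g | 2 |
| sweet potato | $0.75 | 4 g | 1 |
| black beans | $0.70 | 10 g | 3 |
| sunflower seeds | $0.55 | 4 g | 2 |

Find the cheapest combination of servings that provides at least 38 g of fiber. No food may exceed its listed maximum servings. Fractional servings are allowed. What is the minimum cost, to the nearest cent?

Cost per g of fiber: carrots $0.0625, black beans $0.0700, sunflower seeds $0.1375, sweet potato $0.1875.
Take 2 servings of carrots: +8.0 g fiber for $0.50 (total $0.50, still need 30.0 g).
Take 3 servings of black beans: +30.0 g fiber for $2.10 (total $2.60, still need 0.0 g).
Greedy by cheapest-per-g is optimal for a single linear constraint, so the minimum cost is $2.60.

$2.60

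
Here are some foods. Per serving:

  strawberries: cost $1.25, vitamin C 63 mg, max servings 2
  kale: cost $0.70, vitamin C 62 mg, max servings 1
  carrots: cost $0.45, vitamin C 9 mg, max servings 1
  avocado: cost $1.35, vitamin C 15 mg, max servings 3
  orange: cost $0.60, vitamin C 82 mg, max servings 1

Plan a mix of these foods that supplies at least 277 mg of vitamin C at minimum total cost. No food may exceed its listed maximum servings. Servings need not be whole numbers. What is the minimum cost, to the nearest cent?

Cost per mg of vitamin C: orange $0.0073, kale $0.0113, strawberries $0.0198, carrots $0.0500, avocado $0.0900.
Take 1 serving of orange: +82.0 mg vitamin C for $0.60 (total $0.60, still need 195.0 mg).
Take 1 serving of kale: +62.0 mg vitamin C for $0.70 (total $1.30, still need 133.0 mg).
Take 2 servings of strawberries: +126.0 mg vitamin C for $2.50 (total $3.80, still need 7.0 mg).
Take 0.7778 servings of carrots: +7.0 mg vitamin C for $0.35 (total $4.15, still need 0.0 mg).
Filling from the cheapest source first is optimal under one linear minimum: $4.15.

$4.15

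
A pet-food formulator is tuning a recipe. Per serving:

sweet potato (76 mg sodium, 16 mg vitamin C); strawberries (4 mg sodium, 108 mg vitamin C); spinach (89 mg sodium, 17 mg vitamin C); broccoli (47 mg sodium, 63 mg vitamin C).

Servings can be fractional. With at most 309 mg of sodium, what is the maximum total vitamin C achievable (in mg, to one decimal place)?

8343.0 mg

Vitamin C per mg sodium: strawberries 27, broccoli 1.34, sweet potato 0.2105, spinach 0.191.
With no serving limits, spend the whole sodium allowance on strawberries: 309 mg / 4 mg × 108 mg = 8343.0 mg.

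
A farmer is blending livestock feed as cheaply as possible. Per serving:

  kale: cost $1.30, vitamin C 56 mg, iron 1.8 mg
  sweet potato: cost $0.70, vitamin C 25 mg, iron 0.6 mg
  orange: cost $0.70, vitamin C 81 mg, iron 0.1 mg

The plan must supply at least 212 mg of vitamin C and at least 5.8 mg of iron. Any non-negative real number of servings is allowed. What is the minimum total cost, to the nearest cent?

An LP optimum is at a vertex; with two nutrient constraints at most two foods are used. Check each candidate.
kale only: max(212/56, 5.8/1.8) = 3.786 servings → $4.92.
sweet potato only: max(212/25, 5.8/0.6) = 9.667 servings → $6.77.
orange only: max(212/81, 5.8/0.1) = 58 servings → $40.60.
kale + sweet potato with both tight: 1.561 servings and 4.982 servings → $5.52.
kale + orange with both tight: 3.2 servings and 0.4051 servings → $4.44.
sweet potato + orange with both targets exact would need a negative amount; discard.
Cheapest feasible corner: $4.44.

$4.44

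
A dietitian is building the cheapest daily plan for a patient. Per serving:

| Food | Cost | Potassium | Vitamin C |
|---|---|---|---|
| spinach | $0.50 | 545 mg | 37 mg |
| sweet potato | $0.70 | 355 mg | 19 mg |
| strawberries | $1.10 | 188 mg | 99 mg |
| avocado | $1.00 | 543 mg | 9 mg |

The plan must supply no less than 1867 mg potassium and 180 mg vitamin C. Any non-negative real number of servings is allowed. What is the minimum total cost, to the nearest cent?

$2.29

At the optimum either one food covers both requirements or two foods hit both targets exactly; no other combination can be cheaper.
spinach only: max(1867/545, 180/37) = 4.865 servings → $2.43.
sweet potato only: max(1867/355, 180/19) = 9.474 servings → $6.63.
strawberries only: max(1867/188, 180/99) = 9.931 servings → $10.92.
avocado only: max(1867/543, 180/9) = 20 servings → $20.00.
spinach + sweet potato with both targets exact would need a negative amount; discard.
spinach + strawberries with both tight: 3.213 servings and 0.6175 servings → $2.29.
spinach + avocado with both targets exact would need a negative amount; discard.
sweet potato + strawberries with both tight: 4.782 servings and 0.9004 servings → $4.34.
sweet potato + avocado: intersection lies outside the first quadrant.
strawberries + avocado with both tight: 1.555 servings and 2.9 servings → $4.61.
Cheapest feasible corner: $2.29.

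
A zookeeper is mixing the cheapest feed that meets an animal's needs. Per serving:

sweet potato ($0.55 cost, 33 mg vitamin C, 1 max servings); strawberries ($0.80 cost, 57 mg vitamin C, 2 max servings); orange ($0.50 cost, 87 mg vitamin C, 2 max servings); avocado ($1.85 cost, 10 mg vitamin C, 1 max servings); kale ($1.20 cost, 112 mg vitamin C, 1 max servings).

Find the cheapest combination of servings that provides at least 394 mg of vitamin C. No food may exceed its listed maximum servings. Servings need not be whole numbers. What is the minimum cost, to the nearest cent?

Cost per mg of vitamin C: orange $0.0057, kale $0.0107, strawberries $0.0140, sweet potato $0.0167, avocado $0.1850.
Take 2 servings of orange: +174.0 mg vitamin C for $1.00 (total $1.00, still need 220.0 mg).
Take 1 serving of kale: +112.0 mg vitamin C for $1.20 (total $2.20, still need 108.0 mg).
Take 1.895 servings of strawberries: +108.0 mg vitamin C for $1.52 (total $3.72, still need 0.0 mg).
Greedy by cheapest-per-mg is optimal for a single linear constraint, so the minimum cost is $3.72.

$3.72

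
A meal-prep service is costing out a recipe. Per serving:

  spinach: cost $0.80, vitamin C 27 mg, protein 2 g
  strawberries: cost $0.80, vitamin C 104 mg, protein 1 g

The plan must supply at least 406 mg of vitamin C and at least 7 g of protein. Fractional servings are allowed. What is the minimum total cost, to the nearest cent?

An LP optimum is at a vertex; with two nutrient constraints at most two foods are used. Check each candidate.
spinach only: max(406/27, 7/2) = 15.04 servings → $12.03.
strawberries only: max(406/104, 7/1) = 7 servings → $5.60.
spinach + strawberries with both tight: 1.779 servings and 3.442 servings → $4.18.
The minimum over all feasible corners is $4.18.

$4.18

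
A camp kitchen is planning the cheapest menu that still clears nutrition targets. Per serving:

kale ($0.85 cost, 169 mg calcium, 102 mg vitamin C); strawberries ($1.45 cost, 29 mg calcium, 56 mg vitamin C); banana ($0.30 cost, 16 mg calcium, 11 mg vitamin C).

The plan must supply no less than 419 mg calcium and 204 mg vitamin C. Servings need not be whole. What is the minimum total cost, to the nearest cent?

The cheapest plan sits at a corner of the feasible region — with two constraints it uses at most two foods.
kale only: max(419/169, 204/102) = 2.479 servings → $2.11.
strawberries only: max(419/29, 204/56) = 14.45 servings → $20.95.
banana only: max(419/16, 204/11) = 26.19 servings → $7.86.
kale + strawberries: intersection lies outside the first quadrant.
kale + banana: the both-tight solution has a negative serving — not a feasible corner.
strawberries + banana: intersection lies outside the first quadrant.
The minimum over all feasible corners is $2.11.

$2.11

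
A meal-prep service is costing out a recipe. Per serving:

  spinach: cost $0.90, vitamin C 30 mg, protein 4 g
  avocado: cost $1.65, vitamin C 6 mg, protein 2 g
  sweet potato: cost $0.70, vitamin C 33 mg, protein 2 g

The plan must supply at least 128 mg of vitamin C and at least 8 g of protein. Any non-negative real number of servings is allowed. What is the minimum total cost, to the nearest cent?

$2.74

spinach only: max(128/30, 8/4) = 4.267 servings → $3.84.
avocado only: max(128/6, 8/2) = 21.33 servings → $35.20.
sweet potato only: max(128/33, 8/2) = 4 servings → $2.80.
spinach + avocado: intersection lies outside the first quadrant.
spinach + sweet potato with both tight: 0.1111 servings and 3.778 servings → $2.74.
avocado + sweet potato with both tight: 0.1481 servings and 3.852 servings → $2.94.
Cheapest feasible corner: $2.74.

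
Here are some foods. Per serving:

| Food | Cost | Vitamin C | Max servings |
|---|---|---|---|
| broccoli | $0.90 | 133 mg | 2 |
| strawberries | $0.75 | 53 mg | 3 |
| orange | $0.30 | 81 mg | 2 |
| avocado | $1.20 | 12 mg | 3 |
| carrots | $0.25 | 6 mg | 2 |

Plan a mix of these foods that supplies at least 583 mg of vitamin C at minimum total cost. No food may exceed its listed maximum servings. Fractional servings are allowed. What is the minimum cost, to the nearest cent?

$4.59

Cost per mg of vitamin C: orange $0.0037, broccoli $0.0068, strawberries $0.0142, carrots $0.0417, avocado $0.1000.
Take 2 servings of orange: +162.0 mg vitamin C for $0.60 (total $0.60, still need 421.0 mg).
Take 2 servings of broccoli: +266.0 mg vitamin C for $1.80 (total $2.40, still need 155.0 mg).
Take 2.925 servings of strawberries: +155.0 mg vitamin C for $2.19 (total $4.59, still need 0.0 mg).
Greedy by cheapest-per-mg is optimal for a single linear constraint, so the minimum cost is $4.59.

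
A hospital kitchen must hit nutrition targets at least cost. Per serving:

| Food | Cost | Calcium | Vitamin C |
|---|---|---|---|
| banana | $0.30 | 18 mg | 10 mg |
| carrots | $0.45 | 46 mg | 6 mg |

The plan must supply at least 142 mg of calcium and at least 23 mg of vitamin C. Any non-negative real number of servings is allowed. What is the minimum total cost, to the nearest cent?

The cheapest plan sits at a corner of the feasible region — with two constraints it uses at most two foods.
banana only: max(142/18, 23/10) = 7.889 servings → $2.37.
carrots only: max(142/46, 23/6) = 3.833 servings → $1.73.
banana + carrots with both tight: 0.5852 servings and 2.858 servings → $1.46.
So the least-cost plan costs $1.46.

$1.46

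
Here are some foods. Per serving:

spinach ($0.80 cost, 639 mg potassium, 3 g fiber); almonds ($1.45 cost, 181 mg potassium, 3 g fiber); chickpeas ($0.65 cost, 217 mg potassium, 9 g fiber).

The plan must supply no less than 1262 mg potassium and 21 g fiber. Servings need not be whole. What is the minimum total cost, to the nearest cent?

spinach only: max(1262/639, 21/3) = 7 servings → $5.60.
almonds only: max(1262/181, 21/3) = 7 servings → $10.15.
chickpeas only: max(1262/217, 21/9) = 5.816 servings → $3.78.
spinach + almonds with both targets exact would need a negative amount; discard.
spinach + chickpeas with both tight: 1.334 servings and 1.889 servings → $2.29.
almonds + chickpeas with both tight: 6.954 servings and 0.01534 servings → $10.09.
Cheapest feasible corner: $2.29.

$2.29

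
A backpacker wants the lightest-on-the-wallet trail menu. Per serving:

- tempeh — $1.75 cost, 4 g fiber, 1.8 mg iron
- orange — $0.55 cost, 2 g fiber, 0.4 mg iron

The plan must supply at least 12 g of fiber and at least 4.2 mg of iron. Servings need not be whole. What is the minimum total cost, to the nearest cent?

$4.47

This is a tiny linear program; its minimum lies at a vertex of the feasible set. List the vertices and price them.
tempeh only: max(12/4, 4.2/1.8) = 3 servings → $5.25.
orange only: max(12/2, 4.2/0.4) = 10.5 servings → $5.78.
tempeh + orange with both tight: 1.8 servings and 2.4 servings → $4.47.
So the least-cost plan costs $4.47.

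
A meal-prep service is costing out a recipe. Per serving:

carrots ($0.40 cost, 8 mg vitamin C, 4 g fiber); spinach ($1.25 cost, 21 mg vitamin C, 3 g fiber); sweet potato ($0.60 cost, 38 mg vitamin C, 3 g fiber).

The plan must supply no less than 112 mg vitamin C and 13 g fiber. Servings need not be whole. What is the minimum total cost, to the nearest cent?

Two binding constraints pin down two serving amounts, so the optimal mix uses at most two foods. The candidates are each food alone (scaled to the tighter of vitamin C/fiber) and each pair with both constraints tight.
carrots only: max(112/8, 13/4) = 14 servings → $5.60.
spinach only: max(112/21, 13/3) = 5.333 servings → $6.67.
sweet potato only: max(112/38, 13/3) = 4.333 servings → $2.60.
carrots + spinach with both targets exact would need a negative amount; discard.
carrots + sweet potato with both tight: 1.234 servings and 2.688 servings → $2.11.
spinach + sweet potato with both tight: 3.098 servings and 1.235 servings → $4.61.
Cheapest feasible corner: $2.11.

$2.11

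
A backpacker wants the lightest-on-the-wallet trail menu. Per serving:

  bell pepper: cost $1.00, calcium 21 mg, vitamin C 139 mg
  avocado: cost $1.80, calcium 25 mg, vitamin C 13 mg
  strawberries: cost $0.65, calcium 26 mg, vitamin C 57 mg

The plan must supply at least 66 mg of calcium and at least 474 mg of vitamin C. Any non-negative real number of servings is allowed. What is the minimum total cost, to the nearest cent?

$3.41

For a min-cost LP with two ≥-constraints, a basic feasible solution has at most two positive variables.
bell pepper only: max(66/21, 474/139) = 3.41 servings → $3.41.
avocado only: max(66/25, 474/13) = 36.46 servings → $65.63.
strawberries only: max(66/26, 474/57) = 8.316 servings → $5.41.
bell pepper + avocado with both targets exact would need a negative amount; discard.
bell pepper + strawberries: the both-tight solution has a negative serving — not a feasible corner.
avocado + strawberries: intersection lies outside the first quadrant.
The minimum over all feasible corners is $3.41.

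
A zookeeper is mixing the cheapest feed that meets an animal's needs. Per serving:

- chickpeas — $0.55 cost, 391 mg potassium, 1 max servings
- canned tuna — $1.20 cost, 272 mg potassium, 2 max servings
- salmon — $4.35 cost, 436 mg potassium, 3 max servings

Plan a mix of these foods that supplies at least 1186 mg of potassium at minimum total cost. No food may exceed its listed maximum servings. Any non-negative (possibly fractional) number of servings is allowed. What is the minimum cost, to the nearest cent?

Cost per mg of potassium: chickpeas $0.0014, canned tuna $0.0044, salmon $0.0100.
Take 1 serving of chickpeas: +391.0 mg potassium for $0.55 (total $0.55, still need 795.0 mg).
Take 2 servings of canned tuna: +544.0 mg potassium for $2.40 (total $2.95, still need 251.0 mg).
Take 0.5757 servings of salmon: +251.0 mg potassium for $2.50 (total $5.45, still need 0.0 mg).
Greedy by cheapest-per-mg is optimal for a single linear constraint, so the minimum cost is $5.45.

$5.45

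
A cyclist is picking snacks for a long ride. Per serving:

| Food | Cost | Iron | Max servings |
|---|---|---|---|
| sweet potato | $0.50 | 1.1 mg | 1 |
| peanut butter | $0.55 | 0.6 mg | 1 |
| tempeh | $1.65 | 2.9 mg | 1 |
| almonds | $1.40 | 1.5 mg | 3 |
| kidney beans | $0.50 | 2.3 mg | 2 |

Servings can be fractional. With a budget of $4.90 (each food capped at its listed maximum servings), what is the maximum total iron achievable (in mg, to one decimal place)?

Iron per dollar: kidney beans 4.6, sweet potato 2.2, tempeh 1.758, peanut butter 1.091, almonds 1.071.
Take 2 servings of kidney beans: spends $1.00, +4.6 mg iron (running total 4.6 mg).
Take 1 serving of sweet potato: spends $0.50, +1.1 mg iron (running total 5.7 mg).
Take 1 serving of tempeh: spends $1.65, +2.9 mg iron (running total 8.6 mg).
Take 1 serving of peanut butter: spends $0.55, +0.6 mg iron (running total 9.2 mg).
Take 0.8571 servings of almonds: spends $1.20, +1.3 mg iron (running total 10.5 mg).
Greedy by best ratio exhausts the cost allowance optimally: 10.5 mg.

10.5 mg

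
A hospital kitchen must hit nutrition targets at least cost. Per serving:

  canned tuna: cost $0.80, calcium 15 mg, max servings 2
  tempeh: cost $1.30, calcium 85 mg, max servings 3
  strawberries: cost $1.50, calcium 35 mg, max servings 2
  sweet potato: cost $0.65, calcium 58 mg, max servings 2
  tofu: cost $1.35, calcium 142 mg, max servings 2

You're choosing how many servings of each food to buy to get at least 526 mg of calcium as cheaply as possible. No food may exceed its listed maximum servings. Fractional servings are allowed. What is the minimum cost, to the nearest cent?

$5.93

Cost per mg of calcium: tofu $0.0095, sweet potato $0.0112, tempeh $0.0153, strawberries $0.0429, canned tuna $0.0533.
Take 2 servings of tofu: +284.0 mg calcium for $2.70 (total $2.70, still need 242.0 mg).
Take 2 servings of sweet potato: +116.0 mg calcium for $1.30 (total $4.00, still need 126.0 mg).
Take 1.482 servings of tempeh: +126.0 mg calcium for $1.93 (total $5.93, still need 0.0 mg).
Filling from the cheapest source first is optimal under one linear minimum: $5.93.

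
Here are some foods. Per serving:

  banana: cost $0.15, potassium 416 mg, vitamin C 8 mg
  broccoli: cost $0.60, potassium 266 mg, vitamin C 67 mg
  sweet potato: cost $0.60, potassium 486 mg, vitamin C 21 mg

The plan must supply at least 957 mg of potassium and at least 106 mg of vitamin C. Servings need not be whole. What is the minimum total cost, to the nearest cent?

Minimising a linear cost over {potassium ≥ 957, vitamin C ≥ 106, servings ≥ 0} — the optimum is at a vertex, using one or two foods.
banana only: max(957/416, 106/8) = 13.25 servings → $1.99.
broccoli only: max(957/266, 106/67) = 3.598 servings → $2.16.
sweet potato only: max(957/486, 106/21) = 5.048 servings → $3.03.
banana + broccoli with both tight: 1.395 servings and 1.415 servings → $1.06.
banana + sweet potato: intersection lies outside the first quadrant.
broccoli + sweet potato with both tight: 1.165 servings and 1.332 servings → $1.50.
Cheapest feasible corner: $1.06.

$1.06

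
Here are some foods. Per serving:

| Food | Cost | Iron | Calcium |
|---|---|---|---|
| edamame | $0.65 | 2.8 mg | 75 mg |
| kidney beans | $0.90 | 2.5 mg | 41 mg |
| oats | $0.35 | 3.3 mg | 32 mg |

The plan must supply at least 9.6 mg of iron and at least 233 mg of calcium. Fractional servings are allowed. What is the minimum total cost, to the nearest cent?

$2.05

edamame only: max(9.6/2.8, 233/75) = 3.429 servings → $2.23.
kidney beans only: max(9.6/2.5, 233/41) = 5.683 servings → $5.11.
oats only: max(9.6/3.3, 233/32) = 7.281 servings → $2.55.
edamame + kidney beans with both tight: 2.598 servings and 0.9298 servings → $2.53.
edamame + oats with both tight: 2.924 servings and 0.4281 servings → $2.05.
kidney beans + oats: the both-tight solution has a negative serving — not a feasible corner.
Cheapest feasible corner: $2.05.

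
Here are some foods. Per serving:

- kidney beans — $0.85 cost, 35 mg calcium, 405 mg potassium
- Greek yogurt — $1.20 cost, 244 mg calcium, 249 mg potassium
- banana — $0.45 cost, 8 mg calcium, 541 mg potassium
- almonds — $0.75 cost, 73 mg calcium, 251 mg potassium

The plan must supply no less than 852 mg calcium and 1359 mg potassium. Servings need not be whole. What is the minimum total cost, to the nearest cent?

$4.57

kidney beans only: max(852/35, 1359/405) = 24.34 servings → $20.69.
Greek yogurt only: max(852/244, 1359/249) = 5.458 servings → $6.55.
banana only: max(852/8, 1359/541) = 106.5 servings → $47.92.
almonds only: max(852/73, 1359/251) = 11.67 servings → $8.75.
kidney beans + Greek yogurt with both tight: 1.326 servings and 3.302 servings → $5.09.
kidney beans + banana with both targets exact would need a negative amount; discard.
kidney beans + almonds with both targets exact would need a negative amount; discard.
Greek yogurt + banana with both tight: 3.462 servings and 0.9187 servings → $4.57.
Greek yogurt + almonds with both tight: 2.662 servings and 2.774 servings → $5.27.
banana + almonds with both targets exact would need a negative amount; discard.
So the least-cost plan costs $4.57.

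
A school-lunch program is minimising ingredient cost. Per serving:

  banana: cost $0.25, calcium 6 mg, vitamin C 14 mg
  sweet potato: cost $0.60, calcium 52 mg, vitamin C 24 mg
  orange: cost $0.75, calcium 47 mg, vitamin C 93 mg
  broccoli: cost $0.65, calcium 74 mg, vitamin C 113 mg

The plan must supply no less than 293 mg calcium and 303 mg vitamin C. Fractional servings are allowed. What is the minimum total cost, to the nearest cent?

Two binding constraints pin down two serving amounts, so the optimal mix uses at most two foods. The candidates are each food alone (scaled to the tighter of calcium/vitamin C) and each pair with both constraints tight.
banana only: max(293/6, 303/14) = 48.83 servings → $12.21.
sweet potato only: max(293/52, 303/24) = 12.62 servings → $7.58.
orange only: max(293/47, 303/93) = 6.234 servings → $4.68.
broccoli only: max(293/74, 303/113) = 3.959 servings → $2.57.
banana + sweet potato with both tight: 14.94 servings and 3.911 servings → $6.08.
banana + orange: intersection lies outside the first quadrant.
banana + broccoli: intersection lies outside the first quadrant.
sweet potato + orange with both tight: 3.508 servings and 2.353 servings → $3.87.
sweet potato + broccoli with both tight: 2.607 servings and 2.128 servings → $2.95.
orange + broccoli with both targets exact would need a negative amount; discard.
The minimum over all feasible corners is $2.57.

$2.57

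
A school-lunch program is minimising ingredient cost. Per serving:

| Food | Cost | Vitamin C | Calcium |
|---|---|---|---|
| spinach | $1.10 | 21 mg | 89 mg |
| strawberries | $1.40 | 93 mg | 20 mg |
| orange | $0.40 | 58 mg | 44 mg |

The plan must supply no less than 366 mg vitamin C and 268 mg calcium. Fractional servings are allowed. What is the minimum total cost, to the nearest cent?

At the optimum either one food covers both requirements or two foods hit both targets exactly; no other combination can be cheaper.
spinach only: max(366/21, 268/89) = 17.43 servings → $19.17.
strawberries only: max(366/93, 268/20) = 13.4 servings → $18.76.
orange only: max(366/58, 268/44) = 6.31 servings → $2.52.
spinach + strawberries with both tight: 2.241 servings and 3.43 servings → $7.27.
spinach + orange: the both-tight solution has a negative serving — not a feasible corner.
strawberries + orange with both tight: 0.191 servings and 6.004 servings → $2.67.
Cheapest feasible corner: $2.52.

$2.52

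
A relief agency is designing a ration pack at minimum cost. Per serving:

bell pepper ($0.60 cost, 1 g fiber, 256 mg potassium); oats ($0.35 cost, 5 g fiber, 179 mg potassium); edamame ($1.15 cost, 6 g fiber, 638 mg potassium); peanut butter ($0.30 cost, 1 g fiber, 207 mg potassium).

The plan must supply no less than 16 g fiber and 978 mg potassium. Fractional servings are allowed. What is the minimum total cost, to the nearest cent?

The cheapest plan sits at a corner of the feasible region — with two constraints it uses at most two foods.
bell pepper only: max(16/1, 978/256) = 16 servings → $9.60.
oats only: max(16/5, 978/179) = 5.464 servings → $1.91.
edamame only: max(16/6, 978/638) = 2.667 servings → $3.07.
peanut butter only: max(16/1, 978/207) = 16 servings → $4.80.
bell pepper + oats with both tight: 1.84 servings and 2.832 servings → $2.10.
bell pepper + edamame: intersection lies outside the first quadrant.
bell pepper + peanut butter with both targets exact would need a negative amount; discard.
oats + edamame with both tight: 2.051 servings and 0.9575 servings → $1.82.
oats + peanut butter with both tight: 2.727 servings and 2.367 servings → $1.66.
edamame + peanut butter with both targets exact would need a negative amount; discard.
Cheapest feasible corner: $1.66.

$1.66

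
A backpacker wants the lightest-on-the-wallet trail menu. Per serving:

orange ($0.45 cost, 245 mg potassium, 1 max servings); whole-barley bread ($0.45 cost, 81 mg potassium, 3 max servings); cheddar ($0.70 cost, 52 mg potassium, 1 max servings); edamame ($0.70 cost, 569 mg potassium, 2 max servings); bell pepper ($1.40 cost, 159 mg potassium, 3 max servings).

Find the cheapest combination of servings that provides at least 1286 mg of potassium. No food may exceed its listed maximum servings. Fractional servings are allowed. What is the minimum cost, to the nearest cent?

$1.67

Cost per mg of potassium: edamame $0.0012, orange $0.0018, whole-barley bread $0.0056, bell pepper $0.0088, cheddar $0.0135.
Take 2 servings of edamame: +1138.0 mg potassium for $1.40 (total $1.40, still need 148.0 mg).
Take 0.6041 servings of orange: +148.0 mg potassium for $0.27 (total $1.67, still need 0.0 mg).
Filling from the cheapest source first is optimal under one linear minimum: $1.67.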